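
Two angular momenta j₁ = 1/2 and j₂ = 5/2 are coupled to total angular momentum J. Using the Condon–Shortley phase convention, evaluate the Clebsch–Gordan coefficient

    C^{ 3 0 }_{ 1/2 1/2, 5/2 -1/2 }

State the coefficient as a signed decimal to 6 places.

+0.707107

√[7·0!1!5!/7! · 1!0!2!3!3!3!] = √(72)
  +(−1)^0/∏(0,0,0,2,1,3)! = 1/12  (running 1/12)
⟨..|..⟩ = √(72)·(1/12) = +0.707107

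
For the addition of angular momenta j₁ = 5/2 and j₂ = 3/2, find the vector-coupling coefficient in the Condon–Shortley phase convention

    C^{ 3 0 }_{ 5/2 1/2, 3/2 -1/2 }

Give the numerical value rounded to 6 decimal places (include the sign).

triangle: 1!*4!*2!/8! = 48/40320
(j±m)!: 3!*2!*1!*2!*3!*3! = 864
prefactor² = (2J+1)*Δ*N² = 36/5
  k=0: +1/(0!*1!*2!*1!*2!*1!) = 1/4
  k=1: −1/(1!*0!*1!*0!*3!*2!) = -1/12
Σ = 1/6  ⇒  CG² = 36/5*1/6² = 1/5
CG = +√(1/5) = +0.447214

+0.447214  (= +√(1/5))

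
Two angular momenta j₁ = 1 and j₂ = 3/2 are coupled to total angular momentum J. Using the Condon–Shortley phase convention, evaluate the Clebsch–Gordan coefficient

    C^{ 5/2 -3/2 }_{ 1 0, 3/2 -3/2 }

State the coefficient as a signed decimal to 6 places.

triangle: 0!×2!×3!/6! = 12/720
(j±m)!: 1!×1!×0!×3!×1!×4! = 144
prefactor² = (2J+1)×Δ×N² = 72/5
  k=0: +1/(0!×0!×1!×0!×1!×3!) = 1/6
Σ = 1/6  ⇒  CG² = 72/5×1/6² = 2/5
CG = +√(2/5) = +0.632456

+0.632456  (= +√(2/5))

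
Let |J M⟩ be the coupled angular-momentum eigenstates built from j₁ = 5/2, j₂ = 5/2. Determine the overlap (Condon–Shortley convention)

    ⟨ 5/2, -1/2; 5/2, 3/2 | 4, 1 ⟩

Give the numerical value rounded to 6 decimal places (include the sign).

-0.597614

j₁+j₂−J=1  J+j₁−j₂=4  J−j₁+j₂=4  j₁+j₂+J+1=10
(j₁±m₁, j₂±m₂, J±M) = (2,3,4,1,5,3)
P² = 10368/35
sum k=0..1:
  [0] +1/144 = 1/144
  [1] −1/24 = -1/24
S = -5/144
C² = P²·S² = 5/14 ; C = -0.597614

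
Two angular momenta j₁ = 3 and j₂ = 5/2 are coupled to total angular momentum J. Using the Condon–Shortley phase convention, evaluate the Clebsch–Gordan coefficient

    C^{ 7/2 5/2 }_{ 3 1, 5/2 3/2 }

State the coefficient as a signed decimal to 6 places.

-0.398410  (= −√(10/63))

triangle: 2!·4!·3!/10! = 288/3628800
(j±m)!: 4!·2!·4!·1!·6!·1! = 829440
prefactor² = (2J+1)·Δ·N² = 18432/35
  k=1: −1/(1!·1!·1!·3!·3!·0!) = -1/36
  k=2: +1/(2!·0!·0!·2!·4!·1!) = 1/96
Σ = -5/288  ⇒  CG² = 18432/35·(-5/288)² = 10/63
CG = −√(10/63) = -0.398410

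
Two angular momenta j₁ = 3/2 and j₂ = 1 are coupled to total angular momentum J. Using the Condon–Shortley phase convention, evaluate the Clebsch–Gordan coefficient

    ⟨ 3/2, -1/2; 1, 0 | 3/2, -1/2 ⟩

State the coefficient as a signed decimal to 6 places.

−√(1/15) = -0.258199

j₁+j₂−J=1  J+j₁−j₂=2  J−j₁+j₂=1  j₁+j₂+J+1=5
(j₁±m₁, j₂±m₂, J±M) = (1,2,1,1,1,2)
P² = 4/15
sum k=0..1:
  [0] +1/2 = 1/2
  [1] −1/1 = -1
S = -1/2
C² = P²·S² = 1/15 ; C = -0.258199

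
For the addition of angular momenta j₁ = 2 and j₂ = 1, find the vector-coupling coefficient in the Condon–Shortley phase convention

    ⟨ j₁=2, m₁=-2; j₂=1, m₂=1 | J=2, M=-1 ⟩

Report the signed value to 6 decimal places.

√[5·1!3!1!/6! · 0!4!2!0!1!3!] = √(12)
  +(−1)^1/∏(1,0,3,1,0,0)! = -1/6  (running -1/6)
⟨..|..⟩ = √(12)·(-1/6) = -0.577350

−√(1/3) ≈ -0.577350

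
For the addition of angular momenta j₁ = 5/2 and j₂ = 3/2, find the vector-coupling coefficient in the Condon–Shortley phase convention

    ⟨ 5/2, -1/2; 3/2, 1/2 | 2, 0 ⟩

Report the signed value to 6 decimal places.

-0.267261  (= −√(1/14))

j₁+j₂−J=2  J+j₁−j₂=3  J−j₁+j₂=1  j₁+j₂+J+1=7
(j₁±m₁, j₂±m₂, J±M) = (2,3,2,1,2,2)
P² = 8/7
sum k=1..2:
  [1] −1/2 = -1/2
  [2] +1/4 = 1/4
S = -1/4
C² = P²·S² = 1/14 ; C = -0.267261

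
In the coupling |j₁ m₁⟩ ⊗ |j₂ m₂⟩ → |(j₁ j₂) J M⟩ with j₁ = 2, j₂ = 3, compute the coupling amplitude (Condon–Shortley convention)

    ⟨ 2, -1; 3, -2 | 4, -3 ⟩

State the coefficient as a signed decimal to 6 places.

j₁+j₂−J=1  J+j₁−j₂=3  J−j₁+j₂=5  j₁+j₂+J+1=10
(j₁±m₁, j₂±m₂, J±M) = (1,3,1,5,1,7)
P² = 6480
sum k=0..1:
  [0] +1/144 = 1/144
  [1] −1/240 = -1/240
S = 1/360
C² = P²·S² = 1/20 ; C = +0.223607

+0.223607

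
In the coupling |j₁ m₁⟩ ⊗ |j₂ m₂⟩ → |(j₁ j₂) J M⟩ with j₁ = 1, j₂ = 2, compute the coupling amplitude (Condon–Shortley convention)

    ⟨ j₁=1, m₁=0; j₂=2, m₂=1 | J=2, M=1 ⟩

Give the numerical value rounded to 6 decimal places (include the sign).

√[5·1!1!3!/6! · 1!1!3!1!3!1!] = √(3/2)
  +(−1)^0/∏(0,1,1,3,0,0)! = 1/6  (running 1/6)
  +(−1)^1/∏(1,0,0,2,1,1)! = -1/2  (running -1/3)
⟨..|..⟩ = √(3/2)·(-1/3) = -0.408248

-0.408248  (= −√(1/6))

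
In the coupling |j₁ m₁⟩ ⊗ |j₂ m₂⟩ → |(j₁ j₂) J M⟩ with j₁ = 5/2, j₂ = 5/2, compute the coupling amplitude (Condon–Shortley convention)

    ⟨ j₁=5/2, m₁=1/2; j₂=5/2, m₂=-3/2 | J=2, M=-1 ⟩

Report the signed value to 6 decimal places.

j₁+j₂−J=3  J+j₁−j₂=2  J−j₁+j₂=2  j₁+j₂+J+1=8
(j₁±m₁, j₂±m₂, J±M) = (3,2,1,4,1,3)
P² = 36/7
sum k=0..1:
  [0] +1/12 = 1/12
  [1] −1/4 = -1/4
S = -1/6
C² = P²·S² = 1/7 ; C = -0.377964

−√(1/7) ≈ -0.377964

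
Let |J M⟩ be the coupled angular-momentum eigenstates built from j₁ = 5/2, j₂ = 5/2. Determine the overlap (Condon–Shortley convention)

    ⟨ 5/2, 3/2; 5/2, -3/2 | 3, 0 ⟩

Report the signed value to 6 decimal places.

+0.521749  (= +√(49/180))

j₁+j₂−J=2  J+j₁−j₂=3  J−j₁+j₂=3  j₁+j₂+J+1=9
(j₁±m₁, j₂±m₂, J±M) = (4,1,1,4,3,3)
P² = 144/5
sum k=0..1:
  [0] +1/8 = 1/8
  [1] −1/36 = -1/36
S = 7/72
C² = P²·S² = 49/180 ; C = +0.521749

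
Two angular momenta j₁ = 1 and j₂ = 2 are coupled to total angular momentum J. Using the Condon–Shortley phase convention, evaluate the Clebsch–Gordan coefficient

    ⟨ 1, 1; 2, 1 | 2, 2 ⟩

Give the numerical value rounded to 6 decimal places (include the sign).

+√(1/3) = +0.577350

√[5·1!1!3!/6! · 2!0!3!1!4!0!] = √(12)
  +(−1)^0/∏(0,1,0,3,1,0)! = 1/6  (running 1/6)
⟨..|..⟩ = √(12)·(1/6) = +0.577350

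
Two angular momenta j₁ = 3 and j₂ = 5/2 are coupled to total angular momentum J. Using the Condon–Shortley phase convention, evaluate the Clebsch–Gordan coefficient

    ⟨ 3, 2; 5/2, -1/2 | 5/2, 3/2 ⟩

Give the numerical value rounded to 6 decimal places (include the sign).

triangle: 3!×3!×2!/9! = 72/362880
(j±m)!: 5!×1!×2!×3!×4!×1! = 34560
prefactor² = (2J+1)×Δ×N² = 288/7
  k=0: +1/(0!×3!×1!×2!×2!×0!) = 1/24
  k=1: −1/(1!×2!×0!×1!×3!×1!) = -1/12
Σ = -1/24  ⇒  CG² = 288/7×(-1/24)² = 1/14
CG = −√(1/14) = -0.267261

-0.267261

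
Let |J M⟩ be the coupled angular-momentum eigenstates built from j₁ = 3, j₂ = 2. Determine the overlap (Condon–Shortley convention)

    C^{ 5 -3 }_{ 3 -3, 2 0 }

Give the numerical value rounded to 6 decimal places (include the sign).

+√(2/15) ≈ +0.365148

j₁+j₂−J=0  J+j₁−j₂=6  J−j₁+j₂=4  j₁+j₂+J+1=11
(j₁±m₁, j₂±m₂, J±M) = (0,6,2,2,2,8)
P² = 1105920
sum k=0..0:
  [0] +1/2880 = 1/2880
S = 1/2880
C² = P²·S² = 2/15 ; C = +0.365148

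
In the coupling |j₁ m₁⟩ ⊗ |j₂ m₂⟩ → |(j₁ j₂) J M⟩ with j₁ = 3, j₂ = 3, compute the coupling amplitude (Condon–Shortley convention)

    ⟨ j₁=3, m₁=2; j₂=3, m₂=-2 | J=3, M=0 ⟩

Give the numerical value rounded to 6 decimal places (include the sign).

j₁+j₂−J=3  J+j₁−j₂=3  J−j₁+j₂=3  j₁+j₂+J+1=10
(j₁±m₁, j₂±m₂, J±M) = (5,1,1,5,3,3)
P² = 216
sum k=0..1:
  [0] +1/24 = 1/24
  [1] −1/72 = -1/72
S = 1/36
C² = P²·S² = 1/6 ; C = +0.408248

+0.408248  (= +√(1/6))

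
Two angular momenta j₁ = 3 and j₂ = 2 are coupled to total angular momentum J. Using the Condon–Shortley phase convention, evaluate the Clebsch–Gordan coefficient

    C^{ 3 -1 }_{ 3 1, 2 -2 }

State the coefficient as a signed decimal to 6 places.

√[7·2!4!2!/9! · 4!2!0!4!2!4!] = √(512/5)
  +(−1)^0/∏(0,2,2,0,2,2)! = 1/16  (running 1/16)
⟨..|..⟩ = √(512/5)·(1/16) = +0.632456

+√(2/5) = +0.632456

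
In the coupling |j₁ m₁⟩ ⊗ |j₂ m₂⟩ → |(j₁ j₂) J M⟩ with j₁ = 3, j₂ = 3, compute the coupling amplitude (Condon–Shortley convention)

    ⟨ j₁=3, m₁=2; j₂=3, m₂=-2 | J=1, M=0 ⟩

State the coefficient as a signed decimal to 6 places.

-0.377964  (= −√(1/7))

j₁+j₂−J=5  J+j₁−j₂=1  J−j₁+j₂=1  j₁+j₂+J+1=8
(j₁±m₁, j₂±m₂, J±M) = (5,1,1,5,1,1)
P² = 900/7
sum k=0..1:
  [0] +1/120 = 1/120
  [1] −1/24 = -1/24
S = -1/30
C² = P²·S² = 1/7 ; C = -0.377964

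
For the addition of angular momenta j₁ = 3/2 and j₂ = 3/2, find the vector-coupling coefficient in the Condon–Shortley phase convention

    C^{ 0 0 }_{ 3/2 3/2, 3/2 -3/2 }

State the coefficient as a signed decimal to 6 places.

+0.500000  (= +√(1/4))

triangle: 3!·0!·0!/4! = 6/24
(j±m)!: 3!·0!·0!·3!·0!·0! = 36
prefactor² = (2J+1)·Δ·N² = 9
  k=0: +1/(0!·3!·0!·0!·0!·0!) = 1/6
Σ = 1/6  ⇒  CG² = 9·1/6² = 1/4
CG = +√(1/4) = +0.500000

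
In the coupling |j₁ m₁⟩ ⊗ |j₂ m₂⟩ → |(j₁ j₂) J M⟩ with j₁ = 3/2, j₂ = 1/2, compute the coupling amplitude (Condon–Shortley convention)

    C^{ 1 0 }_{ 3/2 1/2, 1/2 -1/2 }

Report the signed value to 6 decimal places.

√[3·1!2!0!/4! · 2!1!0!1!1!1!] = √(1/2)
  +(−1)^0/∏(0,1,1,0,1,0)! = 1  (running 1)
⟨..|..⟩ = √(1/2)·(1) = +0.707107

+0.707107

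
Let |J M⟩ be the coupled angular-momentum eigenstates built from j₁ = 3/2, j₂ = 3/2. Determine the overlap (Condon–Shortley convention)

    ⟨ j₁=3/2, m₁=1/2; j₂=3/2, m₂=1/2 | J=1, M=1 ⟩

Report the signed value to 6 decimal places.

√[3·2!1!1!/5! · 2!1!2!1!2!0!] = √(2/5)
  +(−1)^1/∏(1,1,0,1,1,0)! = -1  (running -1)
⟨..|..⟩ = √(2/5)·(-1) = -0.632456

−√(2/5) ≈ -0.632456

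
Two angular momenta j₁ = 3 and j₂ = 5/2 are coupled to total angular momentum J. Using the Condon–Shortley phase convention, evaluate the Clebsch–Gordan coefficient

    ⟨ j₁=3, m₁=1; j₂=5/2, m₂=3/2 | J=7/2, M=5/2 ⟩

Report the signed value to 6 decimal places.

triangle: 2!·4!·3!/10! = 288/3628800
(j±m)!: 4!·2!·4!·1!·6!·1! = 829440
prefactor² = (2J+1)·Δ·N² = 18432/35
  k=1: −1/(1!·1!·1!·3!·3!·0!) = -1/36
  k=2: +1/(2!·0!·0!·2!·4!·1!) = 1/96
Σ = -5/288  ⇒  CG² = 18432/35·(-5/288)² = 10/63
CG = −√(10/63) = -0.398410

−√(10/63) = -0.398410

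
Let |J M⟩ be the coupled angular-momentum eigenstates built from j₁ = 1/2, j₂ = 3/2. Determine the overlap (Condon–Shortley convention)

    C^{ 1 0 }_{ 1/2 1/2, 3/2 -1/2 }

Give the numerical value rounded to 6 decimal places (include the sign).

√[3·1!0!2!/4! · 1!0!1!2!1!1!] = √(1/2)
  +(−1)^0/∏(0,1,0,1,0,1)! = 1  (running 1)
⟨..|..⟩ = √(1/2)·(1) = +0.707107

+√(1/2) = +0.707107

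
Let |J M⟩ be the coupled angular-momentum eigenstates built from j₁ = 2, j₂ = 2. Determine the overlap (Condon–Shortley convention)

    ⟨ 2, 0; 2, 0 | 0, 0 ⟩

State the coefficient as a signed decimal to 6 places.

+0.447214

triangle: 4!·0!·0!/5! = 24/120
(j±m)!: 2!·2!·2!·2!·0!·0! = 16
prefactor² = (2J+1)·Δ·N² = 16/5
  k=2: +1/(2!·2!·0!·0!·0!·0!) = 1/4
Σ = 1/4  ⇒  CG² = 16/5·1/4² = 1/5
CG = +√(1/5) = +0.447214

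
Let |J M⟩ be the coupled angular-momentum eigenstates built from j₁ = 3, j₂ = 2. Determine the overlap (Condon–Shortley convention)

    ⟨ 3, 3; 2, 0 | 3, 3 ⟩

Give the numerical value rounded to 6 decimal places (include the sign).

triangle: 2!×4!×2!/9! = 96/362880
(j±m)!: 6!×0!×2!×2!×6!×0! = 2073600
prefactor² = (2J+1)×Δ×N² = 3840
  k=0: +1/(0!×2!×0!×2!×4!×0!) = 1/96
Σ = 1/96  ⇒  CG² = 3840×1/96² = 5/12
CG = +√(5/12) = +0.645497

+√(5/12) = +0.645497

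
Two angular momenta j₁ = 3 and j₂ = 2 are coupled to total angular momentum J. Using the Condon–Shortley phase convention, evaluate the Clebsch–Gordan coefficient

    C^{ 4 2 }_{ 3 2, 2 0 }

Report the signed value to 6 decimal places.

triangle: 1!*5!*3!/10! = 720/3628800
(j±m)!: 5!*1!*2!*2!*6!*2! = 691200
prefactor² = (2J+1)*Δ*N² = 8640/7
  k=0: +1/(0!*1!*1!*2!*4!*1!) = 1/48
  k=1: −1/(1!*0!*0!*1!*5!*2!) = -1/240
Σ = 1/60  ⇒  CG² = 8640/7*1/60² = 12/35
CG = +√(12/35) = +0.585540

+√(12/35) ≈ +0.585540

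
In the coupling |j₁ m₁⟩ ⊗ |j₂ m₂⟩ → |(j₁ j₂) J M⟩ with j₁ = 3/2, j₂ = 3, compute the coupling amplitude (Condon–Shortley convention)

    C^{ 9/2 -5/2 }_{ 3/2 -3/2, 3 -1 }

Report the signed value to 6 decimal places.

triangle: 0!·3!·6!/10! = 4320/3628800
(j±m)!: 0!·3!·2!·4!·2!·7! = 2903040
prefactor² = (2J+1)·Δ·N² = 34560
  k=0: +1/(0!·0!·3!·2!·0!·4!) = 1/288
Σ = 1/288  ⇒  CG² = 34560·1/288² = 5/12
CG = +√(5/12) = +0.645497

+0.645497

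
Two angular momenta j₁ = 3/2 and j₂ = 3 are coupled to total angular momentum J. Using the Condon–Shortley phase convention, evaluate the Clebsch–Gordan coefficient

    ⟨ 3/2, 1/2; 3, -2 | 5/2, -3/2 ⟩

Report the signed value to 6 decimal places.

+0.267261  (= +√(1/14))

triangle: 2!*1!*4!/8! = 48/40320
(j±m)!: 2!*1!*1!*5!*1!*4! = 5760
prefactor² = (2J+1)*Δ*N² = 288/7
  k=0: +1/(0!*2!*1!*1!*0!*3!) = 1/12
  k=1: −1/(1!*1!*0!*0!*1!*4!) = -1/24
Σ = 1/24  ⇒  CG² = 288/7*1/24² = 1/14
CG = +√(1/14) = +0.267261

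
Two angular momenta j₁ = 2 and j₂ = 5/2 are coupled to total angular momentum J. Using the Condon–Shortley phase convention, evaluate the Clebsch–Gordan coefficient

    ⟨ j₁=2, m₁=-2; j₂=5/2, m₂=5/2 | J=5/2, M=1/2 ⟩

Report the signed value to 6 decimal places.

√[6·2!2!3!/8! · 0!4!5!0!3!2!] = √(864/7)
  +(−1)^2/∏(2,0,2,3,0,0)! = 1/24  (running 1/24)
⟨..|..⟩ = √(864/7)·(1/24) = +0.462910

+√(3/14) ≈ +0.462910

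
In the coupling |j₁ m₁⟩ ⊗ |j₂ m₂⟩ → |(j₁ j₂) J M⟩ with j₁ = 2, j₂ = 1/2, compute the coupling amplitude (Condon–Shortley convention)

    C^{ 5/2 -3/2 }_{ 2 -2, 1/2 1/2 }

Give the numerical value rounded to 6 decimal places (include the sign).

√[6·0!4!1!/6! · 0!4!1!0!1!4!] = √(576/5)
  +(−1)^0/∏(0,0,4,1,0,0)! = 1/24  (running 1/24)
⟨..|..⟩ = √(576/5)·(1/24) = +0.447214

+0.447214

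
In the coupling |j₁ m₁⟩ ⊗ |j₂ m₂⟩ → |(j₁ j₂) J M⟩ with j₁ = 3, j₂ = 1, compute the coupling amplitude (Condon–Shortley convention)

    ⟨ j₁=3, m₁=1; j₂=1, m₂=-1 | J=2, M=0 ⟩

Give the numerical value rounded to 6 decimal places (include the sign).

triangle: 2!×4!×0!/7! = 48/5040
(j±m)!: 4!×2!×0!×2!×2!×2! = 384
prefactor² = (2J+1)×Δ×N² = 128/7
  k=0: +1/(0!×2!×2!×0!×2!×0!) = 1/8
Σ = 1/8  ⇒  CG² = 128/7×1/8² = 2/7
CG = +√(2/7) = +0.534522

+0.534522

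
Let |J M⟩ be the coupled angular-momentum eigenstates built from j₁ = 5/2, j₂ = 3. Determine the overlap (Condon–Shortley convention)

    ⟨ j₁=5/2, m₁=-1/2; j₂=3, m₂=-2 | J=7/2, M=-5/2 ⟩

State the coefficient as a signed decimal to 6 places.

j₁+j₂−J=2  J+j₁−j₂=3  J−j₁+j₂=4  j₁+j₂+J+1=10
(j₁±m₁, j₂±m₂, J±M) = (2,3,1,5,1,6)
P² = 4608/7
sum k=0..1:
  [0] +1/72 = 1/72
  [1] −1/48 = -1/48
S = -1/144
C² = P²·S² = 2/63 ; C = -0.178174

-0.178174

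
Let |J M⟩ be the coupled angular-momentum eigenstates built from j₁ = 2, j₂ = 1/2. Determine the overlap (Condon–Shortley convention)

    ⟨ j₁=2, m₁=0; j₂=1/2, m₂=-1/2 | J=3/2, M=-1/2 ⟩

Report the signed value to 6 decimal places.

triangle: 1!*3!*0!/5! = 6/120
(j±m)!: 2!*2!*0!*1!*1!*2! = 8
prefactor² = (2J+1)*Δ*N² = 8/5
  k=0: +1/(0!*1!*2!*0!*1!*0!) = 1/2
Σ = 1/2  ⇒  CG² = 8/5*1/2² = 2/5
CG = +√(2/5) = +0.632456

+√(2/5) = +0.632456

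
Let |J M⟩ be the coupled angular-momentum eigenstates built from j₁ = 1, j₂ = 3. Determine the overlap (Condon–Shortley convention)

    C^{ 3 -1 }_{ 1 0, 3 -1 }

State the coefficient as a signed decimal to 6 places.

√[7·1!1!5!/8! · 1!1!2!4!2!4!] = √(48)
  +(−1)^0/∏(0,1,1,2,0,3)! = 1/12  (running 1/12)
  +(−1)^1/∏(1,0,0,1,1,4)! = -1/24  (running 1/24)
⟨..|..⟩ = √(48)·(1/24) = +0.288675

+√(1/12) ≈ +0.288675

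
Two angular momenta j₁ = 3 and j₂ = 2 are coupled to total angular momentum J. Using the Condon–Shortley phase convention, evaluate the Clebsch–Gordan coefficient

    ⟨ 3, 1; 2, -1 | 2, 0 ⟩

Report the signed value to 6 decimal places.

triangle: 3!*3!*1!/8! = 36/40320
(j±m)!: 4!*2!*1!*3!*2!*2! = 1152
prefactor² = (2J+1)*Δ*N² = 36/7
  k=0: +1/(0!*3!*2!*1!*1!*0!) = 1/12
  k=1: −1/(1!*2!*1!*0!*2!*1!) = -1/4
Σ = -1/6  ⇒  CG² = 36/7*(-1/6)² = 1/7
CG = −√(1/7) = -0.377964

-0.377964  (= −√(1/7))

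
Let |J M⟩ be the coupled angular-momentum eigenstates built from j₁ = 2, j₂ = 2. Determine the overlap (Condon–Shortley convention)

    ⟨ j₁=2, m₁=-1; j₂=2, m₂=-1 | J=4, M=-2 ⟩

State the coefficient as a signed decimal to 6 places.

+√(4/7) = +0.755929

triangle: 0!*4!*4!/9! = 576/362880
(j±m)!: 1!*3!*1!*3!*2!*6! = 51840
prefactor² = (2J+1)*Δ*N² = 5184/7
  k=0: +1/(0!*0!*3!*1!*1!*3!) = 1/36
Σ = 1/36  ⇒  CG² = 5184/7*1/36² = 4/7
CG = +√(4/7) = +0.755929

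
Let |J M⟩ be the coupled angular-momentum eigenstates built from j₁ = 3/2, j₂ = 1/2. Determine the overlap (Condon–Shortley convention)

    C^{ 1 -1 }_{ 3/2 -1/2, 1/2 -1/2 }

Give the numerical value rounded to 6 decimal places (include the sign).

+√(1/4) ≈ +0.500000

j₁+j₂−J=1  J+j₁−j₂=2  J−j₁+j₂=0  j₁+j₂+J+1=4
(j₁±m₁, j₂±m₂, J±M) = (1,2,0,1,0,2)
P² = 1
sum k=0..0:
  [0] +1/2 = 1/2
S = 1/2
C² = P²·S² = 1/4 ; C = +0.500000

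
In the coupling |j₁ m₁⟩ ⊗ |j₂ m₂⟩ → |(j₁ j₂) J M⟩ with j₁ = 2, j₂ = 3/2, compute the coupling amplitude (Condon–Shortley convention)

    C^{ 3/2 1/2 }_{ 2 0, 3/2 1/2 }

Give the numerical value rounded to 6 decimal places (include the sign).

√[4·2!2!1!/6! · 2!2!2!1!2!1!] = √(16/45)
  +(−1)^1/∏(1,1,1,1,1,0)! = -1  (running -1)
  +(−1)^2/∏(2,0,0,0,2,1)! = 1/4  (running -3/4)
⟨..|..⟩ = √(16/45)·(-3/4) = -0.447214

−√(1/5) = -0.447214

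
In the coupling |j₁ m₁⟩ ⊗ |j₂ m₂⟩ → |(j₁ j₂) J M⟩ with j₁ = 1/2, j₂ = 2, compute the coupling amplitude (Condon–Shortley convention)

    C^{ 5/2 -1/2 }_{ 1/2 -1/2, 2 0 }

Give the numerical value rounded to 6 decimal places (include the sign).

j₁+j₂−J=0  J+j₁−j₂=1  J−j₁+j₂=4  j₁+j₂+J+1=6
(j₁±m₁, j₂±m₂, J±M) = (0,1,2,2,2,3)
P² = 48/5
sum k=0..0:
  [0] +1/4 = 1/4
S = 1/4
C² = P²·S² = 3/5 ; C = +0.774597

+√(3/5) = +0.774597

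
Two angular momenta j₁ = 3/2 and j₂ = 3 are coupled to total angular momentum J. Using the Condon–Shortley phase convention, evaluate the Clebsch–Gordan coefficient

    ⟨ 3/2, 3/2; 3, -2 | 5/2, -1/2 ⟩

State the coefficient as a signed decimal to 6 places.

+√(3/7) = +0.654654

j₁+j₂−J=2  J+j₁−j₂=1  J−j₁+j₂=4  j₁+j₂+J+1=8
(j₁±m₁, j₂±m₂, J±M) = (3,0,1,5,2,3)
P² = 432/7
sum k=0..0:
  [0] +1/12 = 1/12
S = 1/12
C² = P²·S² = 3/7 ; C = +0.654654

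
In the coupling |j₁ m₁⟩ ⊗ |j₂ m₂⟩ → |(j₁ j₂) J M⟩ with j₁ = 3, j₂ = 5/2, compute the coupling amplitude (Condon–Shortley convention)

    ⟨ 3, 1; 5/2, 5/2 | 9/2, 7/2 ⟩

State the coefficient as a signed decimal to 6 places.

triangle: 1!*5!*4!/11! = 2880/39916800
(j±m)!: 4!*2!*5!*0!*8!*1! = 232243200
prefactor² = (2J+1)*Δ*N² = 1843200/11
  k=1: −1/(1!*0!*1!*4!*4!*0!) = -1/576
Σ = -1/576  ⇒  CG² = 1843200/11*(-1/576)² = 50/99
CG = −√(50/99) = -0.710669

-0.710669  (= −√(50/99))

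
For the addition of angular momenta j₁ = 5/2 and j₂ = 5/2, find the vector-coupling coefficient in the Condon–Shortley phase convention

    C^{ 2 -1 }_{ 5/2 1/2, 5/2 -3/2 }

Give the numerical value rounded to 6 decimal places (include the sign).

-0.377964

j₁+j₂−J=3  J+j₁−j₂=2  J−j₁+j₂=2  j₁+j₂+J+1=8
(j₁±m₁, j₂±m₂, J±M) = (3,2,1,4,1,3)
P² = 36/7
sum k=0..1:
  [0] +1/12 = 1/12
  [1] −1/4 = -1/4
S = -1/6
C² = P²·S² = 1/7 ; C = -0.377964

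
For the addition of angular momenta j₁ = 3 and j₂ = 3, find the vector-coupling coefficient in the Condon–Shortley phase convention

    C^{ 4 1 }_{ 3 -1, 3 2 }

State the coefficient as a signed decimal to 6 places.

triangle: 2!*4!*4!/11! = 1152/39916800
(j±m)!: 2!*4!*5!*1!*5!*3! = 4147200
prefactor² = (2J+1)*Δ*N² = 82944/77
  k=1: −1/(1!*1!*3!*4!*1!*0!) = -1/144
  k=2: +1/(2!*0!*2!*3!*2!*1!) = 1/48
Σ = 1/72  ⇒  CG² = 82944/77*1/72² = 16/77
CG = +√(16/77) = +0.455842

+0.455842  (= +√(16/77))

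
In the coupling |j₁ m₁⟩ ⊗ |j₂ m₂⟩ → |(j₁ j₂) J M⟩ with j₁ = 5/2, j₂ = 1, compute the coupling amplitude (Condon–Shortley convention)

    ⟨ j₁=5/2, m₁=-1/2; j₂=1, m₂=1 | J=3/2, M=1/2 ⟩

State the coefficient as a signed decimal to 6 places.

j₁+j₂−J=2  J+j₁−j₂=3  J−j₁+j₂=0  j₁+j₂+J+1=6
(j₁±m₁, j₂±m₂, J±M) = (2,3,2,0,2,1)
P² = 16/5
sum k=2..2:
  [2] +1/4 = 1/4
S = 1/4
C² = P²·S² = 1/5 ; C = +0.447214

+0.447214  (= +√(1/5))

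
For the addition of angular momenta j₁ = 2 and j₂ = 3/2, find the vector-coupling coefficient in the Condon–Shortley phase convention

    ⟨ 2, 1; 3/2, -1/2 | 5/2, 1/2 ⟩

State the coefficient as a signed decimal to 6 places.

+0.597614

√[6·1!3!2!/7! · 3!1!1!2!3!2!] = √(72/35)
  +(−1)^0/∏(0,1,1,1,2,1)! = 1/2  (running 1/2)
  +(−1)^1/∏(1,0,0,0,3,2)! = -1/12  (running 5/12)
⟨..|..⟩ = √(72/35)·(5/12) = +0.597614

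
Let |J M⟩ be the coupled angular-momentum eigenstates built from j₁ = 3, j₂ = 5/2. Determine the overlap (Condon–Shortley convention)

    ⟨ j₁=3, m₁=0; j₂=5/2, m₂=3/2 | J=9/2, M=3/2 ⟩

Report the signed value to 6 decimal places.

triangle: 1!·5!·4!/11! = 2880/39916800
(j±m)!: 3!·3!·4!·1!·6!·3! = 3732480
prefactor² = (2J+1)·Δ·N² = 207360/77
  k=0: +1/(0!·1!·3!·4!·2!·0!) = 1/288
  k=1: −1/(1!·0!·2!·3!·3!·1!) = -1/72
Σ = -1/96  ⇒  CG² = 207360/77·(-1/96)² = 45/154
CG = −√(45/154) = -0.540562

−√(45/154) ≈ -0.540562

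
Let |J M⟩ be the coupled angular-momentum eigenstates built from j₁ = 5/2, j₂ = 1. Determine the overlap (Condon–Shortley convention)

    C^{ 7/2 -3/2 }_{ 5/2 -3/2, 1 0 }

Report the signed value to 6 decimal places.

triangle: 0!*5!*2!/8! = 240/40320
(j±m)!: 1!*4!*1!*1!*2!*5! = 5760
prefactor² = (2J+1)*Δ*N² = 1920/7
  k=0: +1/(0!*0!*4!*1!*1!*1!) = 1/24
Σ = 1/24  ⇒  CG² = 1920/7*1/24² = 10/21
CG = +√(10/21) = +0.690066

+√(10/21) ≈ +0.690066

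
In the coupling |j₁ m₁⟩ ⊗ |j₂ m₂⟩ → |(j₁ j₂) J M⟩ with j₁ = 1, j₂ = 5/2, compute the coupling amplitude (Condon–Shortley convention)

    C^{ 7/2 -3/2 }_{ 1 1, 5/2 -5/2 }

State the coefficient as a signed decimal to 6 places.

j₁+j₂−J=0  J+j₁−j₂=2  J−j₁+j₂=5  j₁+j₂+J+1=8
(j₁±m₁, j₂±m₂, J±M) = (2,0,0,5,2,5)
P² = 19200/7
sum k=0..0:
  [0] +1/240 = 1/240
S = 1/240
C² = P²·S² = 1/21 ; C = +0.218218

+0.218218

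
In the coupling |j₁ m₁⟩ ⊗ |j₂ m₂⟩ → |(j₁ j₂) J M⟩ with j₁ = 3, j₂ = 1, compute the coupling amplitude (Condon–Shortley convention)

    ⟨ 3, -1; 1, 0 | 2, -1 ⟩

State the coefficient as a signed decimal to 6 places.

-0.617213  (= −√(8/21))

√[5·2!4!0!/7! · 2!4!1!1!1!3!] = √(96/7)
  +(−1)^1/∏(1,1,3,0,1,0)! = -1/6  (running -1/6)
⟨..|..⟩ = √(96/7)·(-1/6) = -0.617213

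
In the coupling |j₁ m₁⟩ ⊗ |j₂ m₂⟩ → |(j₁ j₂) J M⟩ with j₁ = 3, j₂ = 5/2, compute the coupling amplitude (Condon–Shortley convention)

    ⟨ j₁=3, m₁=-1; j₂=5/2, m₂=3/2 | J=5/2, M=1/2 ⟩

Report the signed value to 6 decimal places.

triangle: 3!×3!×2!/9! = 72/362880
(j±m)!: 2!×4!×4!×1!×3!×2! = 13824
prefactor² = (2J+1)×Δ×N² = 576/35
  k=2: +1/(2!×1!×2!×2!×1!×0!) = 1/8
  k=3: −1/(3!×0!×1!×1!×2!×1!) = -1/12
Σ = 1/24  ⇒  CG² = 576/35×1/24² = 1/35
CG = +√(1/35) = +0.169031

+√(1/35) ≈ +0.169031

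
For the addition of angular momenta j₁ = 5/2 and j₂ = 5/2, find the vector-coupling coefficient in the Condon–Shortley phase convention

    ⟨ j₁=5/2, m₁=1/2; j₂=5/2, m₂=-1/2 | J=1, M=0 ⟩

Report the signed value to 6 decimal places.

+√(1/70) = +0.119523

triangle: 4!*1!*1!/7! = 24/5040
(j±m)!: 3!*2!*2!*3!*1!*1! = 144
prefactor² = (2J+1)*Δ*N² = 72/35
  k=1: −1/(1!*3!*1!*1!*0!*0!) = -1/6
  k=2: +1/(2!*2!*0!*0!*1!*1!) = 1/4
Σ = 1/12  ⇒  CG² = 72/35*1/12² = 1/70
CG = +√(1/70) = +0.119523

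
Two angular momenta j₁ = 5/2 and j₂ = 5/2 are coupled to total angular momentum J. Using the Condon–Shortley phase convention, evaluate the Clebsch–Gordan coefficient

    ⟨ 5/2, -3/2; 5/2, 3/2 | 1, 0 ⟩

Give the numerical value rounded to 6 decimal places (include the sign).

j₁+j₂−J=4  J+j₁−j₂=1  J−j₁+j₂=1  j₁+j₂+J+1=7
(j₁±m₁, j₂±m₂, J±M) = (1,4,4,1,1,1)
P² = 288/35
sum k=3..4:
  [3] −1/6 = -1/6
  [4] +1/24 = 1/24
S = -1/8
C² = P²·S² = 9/70 ; C = -0.358569

−√(9/70) ≈ -0.358569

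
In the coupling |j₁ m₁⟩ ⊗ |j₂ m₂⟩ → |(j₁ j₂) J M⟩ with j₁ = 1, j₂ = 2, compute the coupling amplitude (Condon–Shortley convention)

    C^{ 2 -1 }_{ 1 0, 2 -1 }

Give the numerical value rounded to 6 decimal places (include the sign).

+0.408248  (= +√(1/6))

√[5·1!1!3!/6! · 1!1!1!3!1!3!] = √(3/2)
  +(−1)^0/∏(0,1,1,1,0,2)! = 1/2  (running 1/2)
  +(−1)^1/∏(1,0,0,0,1,3)! = -1/6  (running 1/3)
⟨..|..⟩ = √(3/2)·(1/3) = +0.408248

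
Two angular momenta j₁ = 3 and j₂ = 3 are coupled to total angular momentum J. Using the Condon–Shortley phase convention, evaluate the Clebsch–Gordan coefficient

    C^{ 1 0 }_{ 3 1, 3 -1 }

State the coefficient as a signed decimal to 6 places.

triangle: 5!×1!×1!/8! = 120/40320
(j±m)!: 4!×2!×2!×4!×1!×1! = 2304
prefactor² = (2J+1)×Δ×N² = 144/7
  k=1: −1/(1!×4!×1!×1!×0!×0!) = -1/24
  k=2: +1/(2!×3!×0!×0!×1!×1!) = 1/12
Σ = 1/24  ⇒  CG² = 144/7×1/24² = 1/28
CG = +√(1/28) = +0.188982

+0.188982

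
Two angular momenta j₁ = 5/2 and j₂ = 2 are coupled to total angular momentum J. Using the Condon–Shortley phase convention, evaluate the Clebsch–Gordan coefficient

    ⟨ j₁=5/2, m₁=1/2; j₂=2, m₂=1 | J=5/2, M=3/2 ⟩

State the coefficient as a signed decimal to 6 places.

-0.414039

triangle: 2!·3!·2!/8! = 24/40320
(j±m)!: 3!·2!·3!·1!·4!·1! = 1728
prefactor² = (2J+1)·Δ·N² = 216/35
  k=1: −1/(1!·1!·1!·2!·2!·0!) = -1/4
  k=2: +1/(2!·0!·0!·1!·3!·1!) = 1/12
Σ = -1/6  ⇒  CG² = 216/35·(-1/6)² = 6/35
CG = −√(6/35) = -0.414039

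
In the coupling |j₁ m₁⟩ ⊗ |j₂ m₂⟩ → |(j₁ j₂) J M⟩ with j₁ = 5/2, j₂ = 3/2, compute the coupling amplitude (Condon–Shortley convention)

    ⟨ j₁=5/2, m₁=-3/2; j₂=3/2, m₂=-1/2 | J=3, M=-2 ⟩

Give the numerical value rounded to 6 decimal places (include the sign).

√[7·1!4!2!/8! · 1!4!1!2!1!5!] = √(48)
  +(−1)^0/∏(0,1,4,1,0,1)! = 1/24  (running 1/24)
  +(−1)^1/∏(1,0,3,0,1,2)! = -1/12  (running -1/24)
⟨..|..⟩ = √(48)·(-1/24) = -0.288675

-0.288675  (= −√(1/12))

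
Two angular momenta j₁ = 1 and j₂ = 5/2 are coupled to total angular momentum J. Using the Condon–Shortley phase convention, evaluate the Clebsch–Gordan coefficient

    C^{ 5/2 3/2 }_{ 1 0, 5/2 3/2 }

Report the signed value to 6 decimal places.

√[6·1!1!4!/7! · 1!1!4!1!4!1!] = √(576/35)
  +(−1)^0/∏(0,1,1,4,0,0)! = 1/24  (running 1/24)
  +(−1)^1/∏(1,0,0,3,1,1)! = -1/6  (running -1/8)
⟨..|..⟩ = √(576/35)·(-1/8) = -0.507093

-0.507093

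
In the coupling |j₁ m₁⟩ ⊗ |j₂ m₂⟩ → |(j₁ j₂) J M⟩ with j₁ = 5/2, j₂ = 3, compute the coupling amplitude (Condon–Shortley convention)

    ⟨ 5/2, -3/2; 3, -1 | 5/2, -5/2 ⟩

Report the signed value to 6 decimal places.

+0.534522  (= +√(2/7))

triangle: 3!×2!×3!/9! = 72/362880
(j±m)!: 1!×4!×2!×4!×0!×5! = 138240
prefactor² = (2J+1)×Δ×N² = 1152/7
  k=2: +1/(2!×1!×2!×0!×0!×3!) = 1/24
Σ = 1/24  ⇒  CG² = 1152/7×1/24² = 2/7
CG = +√(2/7) = +0.534522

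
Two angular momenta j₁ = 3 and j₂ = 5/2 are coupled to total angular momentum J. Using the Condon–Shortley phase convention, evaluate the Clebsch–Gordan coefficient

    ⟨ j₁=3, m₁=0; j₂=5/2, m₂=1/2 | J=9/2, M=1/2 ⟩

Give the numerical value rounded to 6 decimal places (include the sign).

−√(10/231) ≈ -0.208063

√[10·1!5!4!/11! · 3!3!3!2!5!4!] = √(69120/77)
  +(−1)^0/∏(0,1,3,3,2,1)! = 1/72  (running 1/72)
  +(−1)^1/∏(1,0,2,2,3,2)! = -1/48  (running -1/144)
⟨..|..⟩ = √(69120/77)·(-1/144) = -0.208063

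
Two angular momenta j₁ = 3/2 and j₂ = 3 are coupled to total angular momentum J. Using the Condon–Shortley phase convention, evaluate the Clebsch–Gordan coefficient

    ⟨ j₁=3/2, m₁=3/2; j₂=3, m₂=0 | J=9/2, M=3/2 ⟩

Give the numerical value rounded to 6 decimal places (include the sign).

triangle: 0!×3!×6!/10! = 4320/3628800
(j±m)!: 3!×0!×3!×3!×6!×3! = 933120
prefactor² = (2J+1)×Δ×N² = 77760/7
  k=0: +1/(0!×0!×0!×3!×3!×3!) = 1/216
Σ = 1/216  ⇒  CG² = 77760/7×1/216² = 5/21
CG = +√(5/21) = +0.487950

+√(5/21) ≈ +0.487950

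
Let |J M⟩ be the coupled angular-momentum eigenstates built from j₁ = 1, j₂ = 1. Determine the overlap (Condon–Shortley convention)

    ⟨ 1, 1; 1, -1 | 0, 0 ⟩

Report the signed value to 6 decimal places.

triangle: 2!·0!·0!/3! = 2/6
(j±m)!: 2!·0!·0!·2!·0!·0! = 4
prefactor² = (2J+1)·Δ·N² = 4/3
  k=0: +1/(0!·2!·0!·0!·0!·0!) = 1/2
Σ = 1/2  ⇒  CG² = 4/3·1/2² = 1/3
CG = +√(1/3) = +0.577350

+0.577350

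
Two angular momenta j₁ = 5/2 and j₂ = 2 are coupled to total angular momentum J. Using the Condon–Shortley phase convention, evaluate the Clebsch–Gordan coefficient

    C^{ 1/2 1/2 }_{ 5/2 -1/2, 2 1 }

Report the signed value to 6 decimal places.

triangle: 4!*1!*0!/6! = 24/720
(j±m)!: 2!*3!*3!*1!*1!*0! = 72
prefactor² = (2J+1)*Δ*N² = 24/5
  k=3: −1/(3!*1!*0!*0!*1!*0!) = -1/6
Σ = -1/6  ⇒  CG² = 24/5*(-1/6)² = 2/15
CG = −√(2/15) = -0.365148

−√(2/15) = -0.365148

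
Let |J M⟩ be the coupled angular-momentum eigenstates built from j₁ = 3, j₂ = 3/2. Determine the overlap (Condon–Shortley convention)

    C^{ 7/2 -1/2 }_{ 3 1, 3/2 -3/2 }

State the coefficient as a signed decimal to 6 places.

triangle: 1!×5!×2!/9! = 240/362880
(j±m)!: 4!×2!×0!×3!×3!×4! = 41472
prefactor² = (2J+1)×Δ×N² = 1536/7
  k=0: +1/(0!×1!×2!×0!×3!×2!) = 1/24
Σ = 1/24  ⇒  CG² = 1536/7×1/24² = 8/21
CG = +√(8/21) = +0.617213

+0.617213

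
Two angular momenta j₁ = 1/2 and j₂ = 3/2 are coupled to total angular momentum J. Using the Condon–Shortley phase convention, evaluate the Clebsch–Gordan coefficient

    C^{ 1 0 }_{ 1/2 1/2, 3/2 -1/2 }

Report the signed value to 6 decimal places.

triangle: 1!×0!×2!/4! = 2/24
(j±m)!: 1!×0!×1!×2!×1!×1! = 2
prefactor² = (2J+1)×Δ×N² = 1/2
  k=0: +1/(0!×1!×0!×1!×0!×1!) = 1
Σ = 1  ⇒  CG² = 1/2×1² = 1/2
CG = +√(1/2) = +0.707107

+√(1/2) = +0.707107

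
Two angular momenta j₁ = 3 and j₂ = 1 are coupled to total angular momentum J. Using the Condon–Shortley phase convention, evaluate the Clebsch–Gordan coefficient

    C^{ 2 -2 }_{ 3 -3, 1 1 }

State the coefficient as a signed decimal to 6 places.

+0.845154  (= +√(5/7))

triangle: 2!*4!*0!/7! = 48/5040
(j±m)!: 0!*6!*2!*0!*0!*4! = 34560
prefactor² = (2J+1)*Δ*N² = 11520/7
  k=2: +1/(2!*0!*4!*0!*0!*0!) = 1/48
Σ = 1/48  ⇒  CG² = 11520/7*1/48² = 5/7
CG = +√(5/7) = +0.845154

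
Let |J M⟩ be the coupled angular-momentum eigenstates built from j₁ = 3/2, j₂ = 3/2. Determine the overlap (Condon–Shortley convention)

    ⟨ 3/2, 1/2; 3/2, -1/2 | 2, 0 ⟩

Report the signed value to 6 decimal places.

+0.500000  (= +√(1/4))

j₁+j₂−J=1  J+j₁−j₂=2  J−j₁+j₂=2  j₁+j₂+J+1=6
(j₁±m₁, j₂±m₂, J±M) = (2,1,1,2,2,2)
P² = 4/9
sum k=0..1:
  [0] +1/1 = 1
  [1] −1/4 = -1/4
S = 3/4
C² = P²·S² = 1/4 ; C = +0.500000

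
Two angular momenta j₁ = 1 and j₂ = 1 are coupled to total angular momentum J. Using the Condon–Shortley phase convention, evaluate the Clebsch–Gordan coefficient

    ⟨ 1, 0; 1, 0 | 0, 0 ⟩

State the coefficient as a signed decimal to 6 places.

√[1·2!0!0!/3! · 1!1!1!1!0!0!] = √(1/3)
  +(−1)^1/∏(1,1,0,0,0,0)! = -1  (running -1)
⟨..|..⟩ = √(1/3)·(-1) = -0.577350

−√(1/3) ≈ -0.577350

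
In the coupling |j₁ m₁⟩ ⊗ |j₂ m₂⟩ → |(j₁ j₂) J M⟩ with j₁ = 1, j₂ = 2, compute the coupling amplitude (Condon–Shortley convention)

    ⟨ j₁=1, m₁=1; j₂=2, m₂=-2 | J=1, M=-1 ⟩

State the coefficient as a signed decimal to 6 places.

+√(3/5) ≈ +0.774597

√[3·2!0!2!/5! · 2!0!0!4!0!2!] = √(48/5)
  +(−1)^0/∏(0,2,0,0,0,2)! = 1/4  (running 1/4)
⟨..|..⟩ = √(48/5)·(1/4) = +0.774597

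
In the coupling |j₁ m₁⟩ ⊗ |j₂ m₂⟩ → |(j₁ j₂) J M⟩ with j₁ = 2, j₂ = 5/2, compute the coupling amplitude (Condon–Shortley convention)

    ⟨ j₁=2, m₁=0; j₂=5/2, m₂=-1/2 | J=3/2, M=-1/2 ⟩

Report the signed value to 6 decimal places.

triangle: 3!·1!·2!/7! = 12/5040
(j±m)!: 2!·2!·2!·3!·1!·2! = 96
prefactor² = (2J+1)·Δ·N² = 32/35
  k=1: −1/(1!·2!·1!·1!·0!·1!) = -1/2
  k=2: +1/(2!·1!·0!·0!·1!·2!) = 1/4
Σ = -1/4  ⇒  CG² = 32/35·(-1/4)² = 2/35
CG = −√(2/35) = -0.239046

−√(2/35) ≈ -0.239046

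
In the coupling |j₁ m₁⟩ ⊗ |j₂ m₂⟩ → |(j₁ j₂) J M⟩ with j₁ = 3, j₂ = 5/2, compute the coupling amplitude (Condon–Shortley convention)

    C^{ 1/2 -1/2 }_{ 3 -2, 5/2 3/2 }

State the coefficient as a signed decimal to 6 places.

triangle: 5!×1!×0!/7! = 120/5040
(j±m)!: 1!×5!×4!×1!×0!×1! = 2880
prefactor² = (2J+1)×Δ×N² = 960/7
  k=4: +1/(4!×1!×1!×0!×0!×0!) = 1/24
Σ = 1/24  ⇒  CG² = 960/7×1/24² = 5/21
CG = +√(5/21) = +0.487950

+0.487950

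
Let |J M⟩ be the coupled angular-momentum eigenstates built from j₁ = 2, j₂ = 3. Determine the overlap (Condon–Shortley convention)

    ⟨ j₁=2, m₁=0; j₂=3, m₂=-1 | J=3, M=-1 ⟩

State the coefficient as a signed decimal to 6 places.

-0.387298  (= −√(3/20))

triangle: 2!·2!·4!/9! = 96/362880
(j±m)!: 2!·2!·2!·4!·2!·4! = 9216
prefactor² = (2J+1)·Δ·N² = 256/15
  k=0: +1/(0!·2!·2!·2!·0!·2!) = 1/16
  k=1: −1/(1!·1!·1!·1!·1!·3!) = -1/6
  k=2: +1/(2!·0!·0!·0!·2!·4!) = 1/96
Σ = -3/32  ⇒  CG² = 256/15·(-3/32)² = 3/20
CG = −√(3/20) = -0.387298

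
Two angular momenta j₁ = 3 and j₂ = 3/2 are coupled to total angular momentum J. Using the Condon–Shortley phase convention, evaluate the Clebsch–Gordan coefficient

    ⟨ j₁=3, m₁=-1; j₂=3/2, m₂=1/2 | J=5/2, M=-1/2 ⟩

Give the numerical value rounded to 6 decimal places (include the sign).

triangle: 2!*4!*1!/8! = 48/40320
(j±m)!: 2!*4!*2!*1!*2!*3! = 1152
prefactor² = (2J+1)*Δ*N² = 288/35
  k=1: −1/(1!*1!*3!*1!*1!*0!) = -1/6
  k=2: +1/(2!*0!*2!*0!*2!*1!) = 1/8
Σ = -1/24  ⇒  CG² = 288/35*(-1/24)² = 1/70
CG = −√(1/70) = -0.119523

−√(1/70) ≈ -0.119523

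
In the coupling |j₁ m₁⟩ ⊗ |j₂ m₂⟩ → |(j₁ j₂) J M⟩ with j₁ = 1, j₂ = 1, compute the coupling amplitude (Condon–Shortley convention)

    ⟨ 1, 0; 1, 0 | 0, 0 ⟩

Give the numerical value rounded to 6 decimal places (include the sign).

−√(1/3) = -0.577350

j₁+j₂−J=2  J+j₁−j₂=0  J−j₁+j₂=0  j₁+j₂+J+1=3
(j₁±m₁, j₂±m₂, J±M) = (1,1,1,1,0,0)
P² = 1/3
sum k=1..1:
  [1] −1/1 = -1
S = -1
C² = P²·S² = 1/3 ; C = -0.577350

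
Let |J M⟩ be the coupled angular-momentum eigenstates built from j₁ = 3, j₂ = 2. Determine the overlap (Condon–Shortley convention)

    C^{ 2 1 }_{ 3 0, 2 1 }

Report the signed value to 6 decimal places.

+0.534522  (= +√(2/7))

triangle: 3!·3!·1!/8! = 36/40320
(j±m)!: 3!·3!·3!·1!·3!·1! = 1296
prefactor² = (2J+1)·Δ·N² = 81/14
  k=2: +1/(2!·1!·1!·1!·2!·0!) = 1/4
  k=3: −1/(3!·0!·0!·0!·3!·1!) = -1/36
Σ = 2/9  ⇒  CG² = 81/14·2/9² = 2/7
CG = +√(2/7) = +0.534522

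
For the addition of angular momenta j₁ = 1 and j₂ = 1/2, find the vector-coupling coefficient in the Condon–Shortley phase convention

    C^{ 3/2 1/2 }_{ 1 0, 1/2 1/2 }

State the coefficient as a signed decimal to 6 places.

+0.816497  (= +√(2/3))

triangle: 0!×2!×1!/4! = 2/24
(j±m)!: 1!×1!×1!×0!×2!×1! = 2
prefactor² = (2J+1)×Δ×N² = 2/3
  k=0: +1/(0!×0!×1!×1!×1!×0!) = 1
Σ = 1  ⇒  CG² = 2/3×1² = 2/3
CG = +√(2/3) = +0.816497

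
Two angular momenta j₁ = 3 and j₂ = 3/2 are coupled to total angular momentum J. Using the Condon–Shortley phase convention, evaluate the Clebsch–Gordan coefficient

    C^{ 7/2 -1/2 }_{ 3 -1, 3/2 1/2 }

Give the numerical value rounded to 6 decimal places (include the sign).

-0.534522

√[8·1!5!2!/9! · 2!4!2!1!3!4!] = √(512/7)
  +(−1)^0/∏(0,1,4,2,1,0)! = 1/48  (running 1/48)
  +(−1)^1/∏(1,0,3,1,2,1)! = -1/12  (running -1/16)
⟨..|..⟩ = √(512/7)·(-1/16) = -0.534522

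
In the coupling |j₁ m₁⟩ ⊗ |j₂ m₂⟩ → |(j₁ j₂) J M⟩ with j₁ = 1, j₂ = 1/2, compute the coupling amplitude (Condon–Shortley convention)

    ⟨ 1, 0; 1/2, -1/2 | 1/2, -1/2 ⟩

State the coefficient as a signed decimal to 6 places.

+√(1/3) = +0.577350

√[2·1!1!0!/3! · 1!1!0!1!0!1!] = √(1/3)
  +(−1)^0/∏(0,1,1,0,0,0)! = 1  (running 1)
⟨..|..⟩ = √(1/3)·(1) = +0.577350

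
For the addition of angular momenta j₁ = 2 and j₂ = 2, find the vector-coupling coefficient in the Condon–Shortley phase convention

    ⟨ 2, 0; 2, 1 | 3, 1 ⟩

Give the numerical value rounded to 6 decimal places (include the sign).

−√(1/5) = -0.447214

triangle: 1!*3!*3!/8! = 36/40320
(j±m)!: 2!*2!*3!*1!*4!*2! = 1152
prefactor² = (2J+1)*Δ*N² = 36/5
  k=0: +1/(0!*1!*2!*3!*1!*0!) = 1/12
  k=1: −1/(1!*0!*1!*2!*2!*1!) = -1/4
Σ = -1/6  ⇒  CG² = 36/5*(-1/6)² = 1/5
CG = −√(1/5) = -0.447214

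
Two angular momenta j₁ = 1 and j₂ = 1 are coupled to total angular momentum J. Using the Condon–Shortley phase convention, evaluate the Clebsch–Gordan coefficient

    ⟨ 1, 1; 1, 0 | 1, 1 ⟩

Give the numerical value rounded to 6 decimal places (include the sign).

√[3·1!1!1!/4! · 2!0!1!1!2!0!] = √(1/2)
  +(−1)^0/∏(0,1,0,1,1,0)! = 1  (running 1)
⟨..|..⟩ = √(1/2)·(1) = +0.707107

+√(1/2) = +0.707107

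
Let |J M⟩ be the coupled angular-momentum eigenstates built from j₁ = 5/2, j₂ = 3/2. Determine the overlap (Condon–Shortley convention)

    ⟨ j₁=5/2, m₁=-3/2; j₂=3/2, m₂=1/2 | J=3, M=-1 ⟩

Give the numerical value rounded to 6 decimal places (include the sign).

√[7·1!4!2!/8! · 1!4!2!1!2!4!] = √(96/5)
  +(−1)^0/∏(0,1,4,2,0,0)! = 1/48  (running 1/48)
  +(−1)^1/∏(1,0,3,1,1,1)! = -1/6  (running -7/48)
⟨..|..⟩ = √(96/5)·(-7/48) = -0.639010

-0.639010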